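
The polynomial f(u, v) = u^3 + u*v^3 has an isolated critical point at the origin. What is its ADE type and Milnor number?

Type E7, Milnor number mu = 7.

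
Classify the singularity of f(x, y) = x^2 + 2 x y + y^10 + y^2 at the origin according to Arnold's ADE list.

A9

The Hessian of f at 0 has rank 1. Corank 1: A-series; mu = 9 gives A_9.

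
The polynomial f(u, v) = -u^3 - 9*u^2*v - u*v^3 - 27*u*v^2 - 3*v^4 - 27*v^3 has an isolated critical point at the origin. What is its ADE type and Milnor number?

The Hessian of f at 0 has rank 0. Corank 2; j^3 = -(u + 3*v)^3 is a perfect cube, so E-series; the 4-jet and mu = 7 give E_7.

Type E7, Milnor number mu = 7.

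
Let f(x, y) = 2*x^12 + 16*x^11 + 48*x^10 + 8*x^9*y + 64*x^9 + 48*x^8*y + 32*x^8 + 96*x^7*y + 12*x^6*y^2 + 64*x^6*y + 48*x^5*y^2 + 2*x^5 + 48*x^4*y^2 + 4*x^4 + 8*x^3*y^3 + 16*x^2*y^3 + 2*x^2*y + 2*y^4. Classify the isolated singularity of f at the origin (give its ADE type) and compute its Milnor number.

The Hessian of f at 0 has rank 0. Corank 2; j^3 = 2*x^2*y has shape L^2 M (L != M), so D-series; mu = 5 gives D_5.

Type D_{5}, Milnor number mu = 5.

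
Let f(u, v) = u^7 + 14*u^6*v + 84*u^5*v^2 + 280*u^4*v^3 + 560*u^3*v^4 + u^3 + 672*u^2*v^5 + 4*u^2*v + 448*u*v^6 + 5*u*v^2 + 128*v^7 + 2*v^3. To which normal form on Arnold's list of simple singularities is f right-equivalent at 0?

D_{8}

The Hessian of f at 0 has rank 0. Corank 2; j^3 = (u + v)^2*(u + 2*v) has shape L^2 M (L != M), so D-series; mu = 8 gives D_8.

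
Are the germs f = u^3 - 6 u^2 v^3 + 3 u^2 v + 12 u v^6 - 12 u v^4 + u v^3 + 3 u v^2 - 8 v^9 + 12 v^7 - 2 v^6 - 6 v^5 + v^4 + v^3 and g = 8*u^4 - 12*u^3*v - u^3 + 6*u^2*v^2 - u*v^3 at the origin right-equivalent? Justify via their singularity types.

Yes.

The Hessian of f at 0 has rank 0. Corank 2; j^3 = (u + v)^3 is a perfect cube, so E-series; the 4-jet and mu = 7 give E_7. The Hessian of g at 0 has rank 0. Corank 2; j^3 = -u^3 is a perfect cube, so E-series; the 4-jet and mu = 7 give E_7. Both have type E_7, hence right-equivalent.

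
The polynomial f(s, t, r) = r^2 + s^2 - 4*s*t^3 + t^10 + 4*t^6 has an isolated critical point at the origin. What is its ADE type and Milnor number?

Type A_9, Milnor number mu = 9.

The Hessian of f at 0 is [[2, 0, 0], [0, 0, 0], [0, 0, 2]] with rank 2, so corank 1. A Groebner basis of the Jacobian ideal J(f) in C{s,t,r} is {s^3, -s/2 + t^3, r}; counting standard monomials gives mu = 9. Corank 1: A-series; mu = 9 gives A_9.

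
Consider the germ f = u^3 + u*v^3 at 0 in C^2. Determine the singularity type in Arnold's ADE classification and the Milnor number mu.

Type E_7, Milnor number mu = 7.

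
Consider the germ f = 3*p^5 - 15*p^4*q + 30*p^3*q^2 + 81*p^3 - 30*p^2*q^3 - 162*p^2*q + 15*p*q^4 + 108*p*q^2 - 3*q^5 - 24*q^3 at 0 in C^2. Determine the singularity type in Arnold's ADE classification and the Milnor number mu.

The Hessian of f at 0 has rank 0. Corank 2; j^3 = 3*(3*p - 2*q)^3 is a perfect cube, so E-series; the 5-jet and mu = 8 give E_8.

Type E8, Milnor number mu = 8.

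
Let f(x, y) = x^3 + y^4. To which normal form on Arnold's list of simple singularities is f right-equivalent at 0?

E_{6}

The Hessian of f at 0 has rank 0. Corank 2; j^3 = x^3 is a perfect cube, so E-series; the 4-jet and mu = 6 give E_6.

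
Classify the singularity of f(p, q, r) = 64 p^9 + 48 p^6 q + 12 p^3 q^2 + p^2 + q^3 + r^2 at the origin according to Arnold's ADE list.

A_2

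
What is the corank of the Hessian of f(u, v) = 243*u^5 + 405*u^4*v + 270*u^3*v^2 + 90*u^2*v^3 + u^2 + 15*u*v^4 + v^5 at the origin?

1

The Hessian at 0 is [[2, 0], [0, 0]] of rank 1; hence corank 1.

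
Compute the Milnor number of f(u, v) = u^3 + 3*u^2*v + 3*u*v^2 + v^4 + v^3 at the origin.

The Hessian of f at 0 is [[0, 0], [0, 0]] with rank 0, so corank 2. A Groebner basis of the Jacobian ideal J(f) in C{u,v} is {v^3, u^2 + 2*u*v + v^2}; counting standard monomials gives mu = 6. Corank 2; j^3 = (u + v)^3 is a perfect cube, so E-series; the 4-jet and mu = 6 give E_6.

6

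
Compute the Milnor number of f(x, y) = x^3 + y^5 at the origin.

The Hessian of f at 0 has rank 0. Corank 2; j^3 = x^3 is a perfect cube, so E-series; the 5-jet and mu = 8 give E_8.

8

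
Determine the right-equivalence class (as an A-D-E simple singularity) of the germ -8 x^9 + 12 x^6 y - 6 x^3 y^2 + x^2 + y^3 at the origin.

A2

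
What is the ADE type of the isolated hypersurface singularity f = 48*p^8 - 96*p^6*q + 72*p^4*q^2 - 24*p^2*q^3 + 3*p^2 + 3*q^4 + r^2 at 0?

A_3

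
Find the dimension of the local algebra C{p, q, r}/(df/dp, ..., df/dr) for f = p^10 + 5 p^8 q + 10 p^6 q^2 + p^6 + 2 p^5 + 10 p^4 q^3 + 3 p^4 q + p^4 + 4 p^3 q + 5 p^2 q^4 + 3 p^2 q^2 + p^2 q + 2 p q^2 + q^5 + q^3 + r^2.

6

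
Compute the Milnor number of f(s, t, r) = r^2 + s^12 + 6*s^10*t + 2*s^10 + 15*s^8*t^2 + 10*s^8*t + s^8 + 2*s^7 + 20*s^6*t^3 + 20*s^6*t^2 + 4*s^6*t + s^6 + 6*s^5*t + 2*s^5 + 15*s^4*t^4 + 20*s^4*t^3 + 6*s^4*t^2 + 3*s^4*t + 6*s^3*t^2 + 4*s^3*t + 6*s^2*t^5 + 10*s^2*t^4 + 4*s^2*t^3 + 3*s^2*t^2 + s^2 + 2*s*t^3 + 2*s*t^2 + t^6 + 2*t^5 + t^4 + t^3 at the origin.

2

The Hessian of f at 0 has rank 2. Corank 1: A-series; mu = 2 gives A_2.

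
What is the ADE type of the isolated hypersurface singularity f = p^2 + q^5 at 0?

A_{4}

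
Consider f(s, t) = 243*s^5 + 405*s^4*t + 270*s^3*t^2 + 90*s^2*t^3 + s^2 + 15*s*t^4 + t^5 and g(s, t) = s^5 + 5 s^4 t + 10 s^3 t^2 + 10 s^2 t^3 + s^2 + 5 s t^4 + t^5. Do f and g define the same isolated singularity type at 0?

Yes.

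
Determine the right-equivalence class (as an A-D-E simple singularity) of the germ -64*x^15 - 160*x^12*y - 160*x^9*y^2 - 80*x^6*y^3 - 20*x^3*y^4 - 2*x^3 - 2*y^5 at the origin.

E8

The Hessian of f at 0 has rank 0. Corank 2; j^3 = -2*x^3 is a perfect cube, so E-series; the 5-jet and mu = 8 give E_8.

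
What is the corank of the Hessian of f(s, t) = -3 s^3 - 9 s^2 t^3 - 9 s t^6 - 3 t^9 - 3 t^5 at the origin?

2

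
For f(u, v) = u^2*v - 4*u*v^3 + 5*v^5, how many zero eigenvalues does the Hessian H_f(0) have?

2

Hessian at 0 has rank 0.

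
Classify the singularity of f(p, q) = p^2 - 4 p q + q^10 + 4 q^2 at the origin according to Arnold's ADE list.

A_{9}

The Hessian of f at 0 is [[2, -4], [-4, 8]] with rank 1, so corank 1. A Groebner basis of the Jacobian ideal J(f) in C{p,q} is {q^9, p - 2*q}; counting standard monomials gives mu = 9. Corank 1: A-series; mu = 9 gives A_9.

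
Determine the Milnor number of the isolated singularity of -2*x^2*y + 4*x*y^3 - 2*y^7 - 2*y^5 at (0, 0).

The Hessian of f at 0 has rank 0. Corank 2; j^3 = -2*x^2*y has shape L^2 M (L != M), so D-series; mu = 8 gives D_8.

8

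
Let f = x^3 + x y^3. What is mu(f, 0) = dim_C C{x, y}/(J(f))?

7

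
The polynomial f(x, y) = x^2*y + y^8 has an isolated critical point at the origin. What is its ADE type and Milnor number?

Type D_9, Milnor number mu = 9.

The Hessian of f at 0 has rank 0. Corank 2; j^3 = x^2*y has shape L^2 M (L != M), so D-series; mu = 9 gives D_9.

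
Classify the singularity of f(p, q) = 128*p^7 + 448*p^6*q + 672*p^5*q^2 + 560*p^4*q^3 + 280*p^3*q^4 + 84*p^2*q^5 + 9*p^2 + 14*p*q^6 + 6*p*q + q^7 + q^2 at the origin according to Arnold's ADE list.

A_6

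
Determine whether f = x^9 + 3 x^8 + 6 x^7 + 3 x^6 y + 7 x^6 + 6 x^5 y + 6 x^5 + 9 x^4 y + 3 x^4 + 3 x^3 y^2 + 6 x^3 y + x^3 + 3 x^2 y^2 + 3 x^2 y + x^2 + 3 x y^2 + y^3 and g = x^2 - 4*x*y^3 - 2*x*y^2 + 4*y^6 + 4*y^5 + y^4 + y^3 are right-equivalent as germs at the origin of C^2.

Yes.

The Hessian of f at 0 is [[2, 0], [0, 0]] with rank 1, so corank 1. A Groebner basis of the Jacobian ideal J(f) in C{x,y} is {y^2, x}; counting standard monomials gives mu = 2. Corank 1: A-series; mu = 2 gives A_2. The Hessian of g at 0 is [[2, 0], [0, 0]] with rank 1, so corank 1. A Groebner basis of the Jacobian ideal J(g) in C{x,y} is {y^2, x}; counting standard monomials gives mu = 2. Corank 1: A-series; mu = 2 gives A_2. Both have type A_2, hence right-equivalent.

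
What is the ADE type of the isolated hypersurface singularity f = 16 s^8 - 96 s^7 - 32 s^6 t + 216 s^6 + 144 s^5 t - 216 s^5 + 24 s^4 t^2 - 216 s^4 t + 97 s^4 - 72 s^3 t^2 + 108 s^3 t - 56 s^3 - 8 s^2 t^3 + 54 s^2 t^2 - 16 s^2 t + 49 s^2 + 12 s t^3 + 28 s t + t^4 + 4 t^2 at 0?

A_3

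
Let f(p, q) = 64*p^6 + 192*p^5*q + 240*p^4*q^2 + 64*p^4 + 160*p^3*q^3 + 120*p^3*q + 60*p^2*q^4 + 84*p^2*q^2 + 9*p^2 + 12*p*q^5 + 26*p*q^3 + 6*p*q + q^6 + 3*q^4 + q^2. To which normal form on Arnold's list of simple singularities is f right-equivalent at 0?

A3

The Hessian of f at 0 has rank 1. Corank 1: A-series; mu = 3 gives A_3.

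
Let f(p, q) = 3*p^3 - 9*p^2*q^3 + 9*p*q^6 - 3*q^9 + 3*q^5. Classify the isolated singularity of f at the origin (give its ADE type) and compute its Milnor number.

Type E_{8}, Milnor number mu = 8.

The Hessian of f at 0 is [[0, 0], [0, 0]] with rank 0, so corank 2. A Groebner basis of the Jacobian ideal J(f) in C{p,q} is {-p^2/2 + p*q^3, q^4, p^3, p^2*q}; counting standard monomials gives mu = 8. Corank 2; j^3 = 3*p^3 is a perfect cube, so E-series; the 5-jet and mu = 8 give E_8.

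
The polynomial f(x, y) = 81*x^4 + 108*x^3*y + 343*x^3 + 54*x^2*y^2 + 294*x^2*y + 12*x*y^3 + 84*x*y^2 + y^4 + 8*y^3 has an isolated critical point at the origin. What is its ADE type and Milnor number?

The Hessian of f at 0 has rank 0. Corank 2; j^3 = (7*x + 2*y)^3 is a perfect cube, so E-series; the 4-jet and mu = 6 give E_6.

Type E6, Milnor number mu = 6.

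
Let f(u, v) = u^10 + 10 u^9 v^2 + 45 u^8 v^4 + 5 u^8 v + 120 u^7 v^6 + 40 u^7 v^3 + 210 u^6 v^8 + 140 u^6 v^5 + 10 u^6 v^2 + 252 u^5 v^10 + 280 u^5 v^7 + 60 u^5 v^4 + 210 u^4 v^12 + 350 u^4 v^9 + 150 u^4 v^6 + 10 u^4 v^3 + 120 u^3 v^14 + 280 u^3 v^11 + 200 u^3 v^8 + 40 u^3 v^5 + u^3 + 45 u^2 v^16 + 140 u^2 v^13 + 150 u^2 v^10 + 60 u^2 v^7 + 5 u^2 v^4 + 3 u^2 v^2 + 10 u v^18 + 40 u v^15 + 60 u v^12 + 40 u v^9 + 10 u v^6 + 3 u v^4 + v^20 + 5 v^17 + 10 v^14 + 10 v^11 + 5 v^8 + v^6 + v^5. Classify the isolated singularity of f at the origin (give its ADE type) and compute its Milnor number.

The Hessian of f at 0 has rank 0. Corank 2; j^3 = u^3 is a perfect cube, so E-series; the 5-jet and mu = 8 give E_8.

Type E_{8}, Milnor number mu = 8.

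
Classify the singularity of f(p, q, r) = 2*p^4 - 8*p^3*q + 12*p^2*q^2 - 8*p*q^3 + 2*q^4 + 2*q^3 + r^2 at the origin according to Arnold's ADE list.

E_{6}

The Hessian of f at 0 has rank 1. Corank 2; j^3 = 2*q^3 is a perfect cube, so E-series; the 4-jet and mu = 6 give E_6.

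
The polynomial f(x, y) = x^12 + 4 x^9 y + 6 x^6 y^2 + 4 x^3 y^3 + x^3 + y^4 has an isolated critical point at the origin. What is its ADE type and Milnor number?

The Hessian of f at 0 has rank 0. Corank 2; j^3 = x^3 is a perfect cube, so E-series; the 4-jet and mu = 6 give E_6.

Type E_{6}, Milnor number mu = 6.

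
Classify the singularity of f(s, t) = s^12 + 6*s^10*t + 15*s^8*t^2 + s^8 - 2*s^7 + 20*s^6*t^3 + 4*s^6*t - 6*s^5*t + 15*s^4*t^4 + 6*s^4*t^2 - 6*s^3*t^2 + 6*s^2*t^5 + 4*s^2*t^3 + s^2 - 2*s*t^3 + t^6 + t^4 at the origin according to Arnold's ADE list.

The Hessian of f at 0 is [[2, 0], [0, 0]] with rank 1, so corank 1. A Groebner basis of the Jacobian ideal J(f) in C{s,t} is {t^3, s}; counting standard monomials gives mu = 3. Corank 1: A-series; mu = 3 gives A_3.

A3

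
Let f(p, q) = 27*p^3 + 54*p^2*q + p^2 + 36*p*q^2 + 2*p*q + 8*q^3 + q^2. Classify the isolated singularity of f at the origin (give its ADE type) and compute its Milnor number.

The Hessian of f at 0 is [[2, 2], [2, 2]] with rank 1, so corank 1. A Groebner basis of the Jacobian ideal J(f) in C{p,q} is {q^2, p + q}; counting standard monomials gives mu = 2. Corank 1: A-series; mu = 2 gives A_2.

Type A_2, Milnor number mu = 2.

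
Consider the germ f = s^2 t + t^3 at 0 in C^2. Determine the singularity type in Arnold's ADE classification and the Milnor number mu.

The Hessian of f at 0 has rank 0. Corank 2; j^3 = t*(s^2 + t^2) splits into three distinct lines over C (the quadratic factor has nonzero discriminant), so D_4.

Type D4, Milnor number mu = 4.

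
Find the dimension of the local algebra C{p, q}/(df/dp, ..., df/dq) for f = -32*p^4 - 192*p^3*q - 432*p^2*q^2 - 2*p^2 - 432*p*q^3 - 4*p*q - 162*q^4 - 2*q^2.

The Hessian of f at 0 has rank 1. Corank 1: A-series; mu = 3 gives A_3.

3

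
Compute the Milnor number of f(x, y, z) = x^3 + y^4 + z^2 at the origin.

6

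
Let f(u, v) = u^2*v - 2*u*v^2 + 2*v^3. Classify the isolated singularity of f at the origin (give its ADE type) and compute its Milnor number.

Type D_{4}, Milnor number mu = 4.

The Hessian of f at 0 has rank 0. Corank 2; j^3 = v*(u^2 - 2*u*v + 2*v^2) splits into three distinct lines over C (the quadratic factor has nonzero discriminant), so D_4.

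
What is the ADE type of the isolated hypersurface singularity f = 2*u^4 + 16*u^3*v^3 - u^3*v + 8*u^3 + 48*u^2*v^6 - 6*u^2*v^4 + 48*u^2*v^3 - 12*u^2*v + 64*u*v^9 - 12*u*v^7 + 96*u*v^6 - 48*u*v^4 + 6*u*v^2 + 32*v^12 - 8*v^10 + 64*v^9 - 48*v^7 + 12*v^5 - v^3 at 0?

E_7

The Hessian of f at 0 has rank 0. Corank 2; j^3 = (2*u - v)^3 is a perfect cube, so E-series; the 4-jet and mu = 7 give E_7.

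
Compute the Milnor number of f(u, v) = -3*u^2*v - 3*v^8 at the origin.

9

The Hessian of f at 0 is [[0, 0], [0, 0]] with rank 0, so corank 2. A Groebner basis of the Jacobian ideal J(f) in C{u,v} is {u^2/8 + v^7, u^3, u*v}; counting standard monomials gives mu = 9. Corank 2; j^3 = -3*u^2*v has shape L^2 M (L != M), so D-series; mu = 9 gives D_9.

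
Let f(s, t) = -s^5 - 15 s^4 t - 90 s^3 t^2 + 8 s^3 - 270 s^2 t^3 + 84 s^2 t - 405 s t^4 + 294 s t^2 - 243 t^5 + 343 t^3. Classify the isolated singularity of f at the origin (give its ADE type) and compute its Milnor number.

Type E_{8}, Milnor number mu = 8.

The Hessian of f at 0 has rank 0. Corank 2; j^3 = (2*s + 7*t)^3 is a perfect cube, so E-series; the 5-jet and mu = 8 give E_8.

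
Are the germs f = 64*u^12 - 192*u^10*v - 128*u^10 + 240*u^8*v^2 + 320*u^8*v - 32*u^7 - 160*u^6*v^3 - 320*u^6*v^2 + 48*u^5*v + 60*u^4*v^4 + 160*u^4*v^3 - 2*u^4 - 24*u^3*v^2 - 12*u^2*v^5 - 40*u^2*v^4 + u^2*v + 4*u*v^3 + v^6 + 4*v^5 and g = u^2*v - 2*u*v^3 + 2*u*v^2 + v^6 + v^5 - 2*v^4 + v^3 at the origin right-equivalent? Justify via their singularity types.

Yes.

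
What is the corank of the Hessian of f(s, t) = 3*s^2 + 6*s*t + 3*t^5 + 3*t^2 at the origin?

Hessian at 0 has rank 1.

1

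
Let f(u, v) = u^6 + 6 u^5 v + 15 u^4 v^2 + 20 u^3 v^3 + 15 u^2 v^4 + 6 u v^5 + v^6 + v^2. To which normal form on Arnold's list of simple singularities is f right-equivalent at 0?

The Hessian of f at 0 has rank 1. Corank 1: A-series; mu = 5 gives A_5.

A_5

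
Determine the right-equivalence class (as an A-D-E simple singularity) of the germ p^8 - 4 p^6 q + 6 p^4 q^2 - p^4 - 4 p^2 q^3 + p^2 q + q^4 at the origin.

D_5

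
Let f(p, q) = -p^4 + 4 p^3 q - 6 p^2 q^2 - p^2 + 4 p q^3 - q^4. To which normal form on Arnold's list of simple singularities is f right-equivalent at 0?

A_{3}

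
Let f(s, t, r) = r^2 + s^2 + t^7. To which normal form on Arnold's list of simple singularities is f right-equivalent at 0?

The Hessian of f at 0 has rank 2. Corank 1: A-series; mu = 6 gives A_6.

A_{6}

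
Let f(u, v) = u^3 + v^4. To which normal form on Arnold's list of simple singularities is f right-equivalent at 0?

E_6

The Hessian of f at 0 has rank 0. Corank 2; j^3 = u^3 is a perfect cube, so E-series; the 4-jet and mu = 6 give E_6.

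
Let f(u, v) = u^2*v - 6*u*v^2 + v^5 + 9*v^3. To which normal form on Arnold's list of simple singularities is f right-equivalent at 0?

D6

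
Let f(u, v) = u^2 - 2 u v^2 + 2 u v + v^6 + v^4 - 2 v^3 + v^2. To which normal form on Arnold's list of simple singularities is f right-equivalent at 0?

The Hessian of f at 0 is [[2, 2], [2, 2]] with rank 1, so corank 1. A Groebner basis of the Jacobian ideal J(f) in C{u,v} is {u^3 - 3*u^2 - 5*u*v - 2*u - 2*v, u^2*v + 2*u^2 + 3*u*v + u + v, -u + v^2 - v}; counting standard monomials gives mu = 5. Corank 1: A-series; mu = 5 gives A_5.

A5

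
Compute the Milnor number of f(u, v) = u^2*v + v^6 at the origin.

7

The Hessian of f at 0 has rank 0. Corank 2; j^3 = u^2*v has shape L^2 M (L != M), so D-series; mu = 7 gives D_7.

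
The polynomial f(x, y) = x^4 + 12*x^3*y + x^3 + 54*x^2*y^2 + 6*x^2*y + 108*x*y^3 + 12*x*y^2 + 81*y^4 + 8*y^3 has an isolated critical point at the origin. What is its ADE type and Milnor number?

Type E_{6}, Milnor number mu = 6.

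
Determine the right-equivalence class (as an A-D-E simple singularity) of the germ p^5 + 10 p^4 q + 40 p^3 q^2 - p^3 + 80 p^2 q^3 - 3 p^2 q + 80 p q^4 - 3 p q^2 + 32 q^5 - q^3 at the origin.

E8

The Hessian of f at 0 has rank 0. Corank 2; j^3 = -(p + q)^3 is a perfect cube, so E-series; the 5-jet and mu = 8 give E_8.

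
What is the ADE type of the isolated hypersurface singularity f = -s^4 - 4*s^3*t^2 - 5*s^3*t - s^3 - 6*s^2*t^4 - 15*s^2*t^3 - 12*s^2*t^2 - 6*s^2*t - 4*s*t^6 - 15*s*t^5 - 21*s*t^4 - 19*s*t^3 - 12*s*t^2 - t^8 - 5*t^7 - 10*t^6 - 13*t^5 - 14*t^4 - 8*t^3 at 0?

The Hessian of f at 0 has rank 0. Corank 2; j^3 = -(s + 2*t)^3 is a perfect cube, so E-series; the 4-jet and mu = 7 give E_7.

E_{7}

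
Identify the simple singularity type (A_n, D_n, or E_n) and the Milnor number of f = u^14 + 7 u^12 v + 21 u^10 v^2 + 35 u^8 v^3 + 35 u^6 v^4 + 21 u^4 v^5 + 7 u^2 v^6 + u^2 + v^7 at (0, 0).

Type A_6, Milnor number mu = 6.

The Hessian of f at 0 has rank 1. Corank 1: A-series; mu = 6 gives A_6.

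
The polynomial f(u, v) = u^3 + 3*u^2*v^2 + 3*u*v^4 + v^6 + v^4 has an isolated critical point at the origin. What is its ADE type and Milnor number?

The Hessian of f at 0 has rank 0. Corank 2; j^3 = u^3 is a perfect cube, so E-series; the 4-jet and mu = 6 give E_6.

Type E6, Milnor number mu = 6.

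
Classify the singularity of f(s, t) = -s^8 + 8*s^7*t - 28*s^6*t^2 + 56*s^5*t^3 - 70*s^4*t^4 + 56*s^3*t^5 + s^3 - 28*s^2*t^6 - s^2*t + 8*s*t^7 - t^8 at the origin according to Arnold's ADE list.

The Hessian of f at 0 has rank 0. Corank 2; j^3 = s^2*(s - t) has shape L^2 M (L != M), so D-series; mu = 9 gives D_9.

D9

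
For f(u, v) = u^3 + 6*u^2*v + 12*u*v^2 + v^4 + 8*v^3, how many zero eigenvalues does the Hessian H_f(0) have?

2

The Hessian at 0 is [[0, 0], [0, 0]] of rank 0; hence corank 2.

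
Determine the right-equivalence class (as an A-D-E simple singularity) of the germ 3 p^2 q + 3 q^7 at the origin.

The Hessian of f at 0 is [[0, 0], [0, 0]] with rank 0, so corank 2. A Groebner basis of the Jacobian ideal J(f) in C{p,q} is {p^2/7 + q^6, p^3, p*q}; counting standard monomials gives mu = 8. Corank 2; j^3 = 3*p^2*q has shape L^2 M (L != M), so D-series; mu = 8 gives D_8.

D_{8}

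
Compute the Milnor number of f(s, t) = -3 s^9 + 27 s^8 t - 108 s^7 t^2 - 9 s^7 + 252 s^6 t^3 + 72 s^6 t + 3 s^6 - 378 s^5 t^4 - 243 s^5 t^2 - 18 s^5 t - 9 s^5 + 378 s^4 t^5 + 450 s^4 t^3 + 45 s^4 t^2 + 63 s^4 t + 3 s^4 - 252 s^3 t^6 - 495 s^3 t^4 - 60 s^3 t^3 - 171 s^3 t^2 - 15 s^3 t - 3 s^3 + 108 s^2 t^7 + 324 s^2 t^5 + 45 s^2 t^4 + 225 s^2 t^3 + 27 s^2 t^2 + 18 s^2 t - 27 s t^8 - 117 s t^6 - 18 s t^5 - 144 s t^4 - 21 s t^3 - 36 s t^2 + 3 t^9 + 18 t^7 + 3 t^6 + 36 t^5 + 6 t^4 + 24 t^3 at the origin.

7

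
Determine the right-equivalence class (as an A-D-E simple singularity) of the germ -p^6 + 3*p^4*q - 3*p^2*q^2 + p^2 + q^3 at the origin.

A_{2}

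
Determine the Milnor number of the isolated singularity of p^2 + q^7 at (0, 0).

6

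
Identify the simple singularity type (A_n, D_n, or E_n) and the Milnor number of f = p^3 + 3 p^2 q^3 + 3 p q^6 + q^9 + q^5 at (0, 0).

Type E_{8}, Milnor number mu = 8.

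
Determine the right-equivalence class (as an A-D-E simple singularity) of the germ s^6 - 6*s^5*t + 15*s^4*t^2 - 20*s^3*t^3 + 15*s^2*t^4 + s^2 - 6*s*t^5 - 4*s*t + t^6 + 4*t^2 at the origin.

The Hessian of f at 0 has rank 1. Corank 1: A-series; mu = 5 gives A_5.

A_5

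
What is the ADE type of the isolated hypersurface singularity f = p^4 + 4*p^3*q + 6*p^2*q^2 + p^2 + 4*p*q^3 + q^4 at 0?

A_3

The Hessian of f at 0 has rank 1. Corank 1: A-series; mu = 3 gives A_3.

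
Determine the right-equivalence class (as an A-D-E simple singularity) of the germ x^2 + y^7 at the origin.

A_6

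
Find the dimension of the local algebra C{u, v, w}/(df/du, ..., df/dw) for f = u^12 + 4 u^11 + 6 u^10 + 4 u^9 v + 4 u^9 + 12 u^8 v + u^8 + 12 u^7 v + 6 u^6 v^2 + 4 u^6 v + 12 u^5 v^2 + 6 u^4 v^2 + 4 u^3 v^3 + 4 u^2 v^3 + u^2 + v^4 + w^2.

The Hessian of f at 0 has rank 2. Corank 1: A-series; mu = 3 gives A_3.

3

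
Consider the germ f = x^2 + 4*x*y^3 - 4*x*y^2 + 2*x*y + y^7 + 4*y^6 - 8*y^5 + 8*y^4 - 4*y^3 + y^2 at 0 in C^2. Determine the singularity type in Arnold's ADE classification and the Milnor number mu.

Type A_6, Milnor number mu = 6.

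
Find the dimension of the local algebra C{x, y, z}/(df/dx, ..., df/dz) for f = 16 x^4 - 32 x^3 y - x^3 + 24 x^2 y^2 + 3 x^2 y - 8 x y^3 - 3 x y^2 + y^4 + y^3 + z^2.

6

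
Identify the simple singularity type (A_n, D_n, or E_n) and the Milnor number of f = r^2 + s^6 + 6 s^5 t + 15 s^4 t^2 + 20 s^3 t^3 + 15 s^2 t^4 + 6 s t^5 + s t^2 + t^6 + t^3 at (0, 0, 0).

The Hessian of f at 0 has rank 1. Corank 2; j^3 = t^2*(s + t) has shape L^2 M (L != M), so D-series; mu = 7 gives D_7.

Type D7, Milnor number mu = 7.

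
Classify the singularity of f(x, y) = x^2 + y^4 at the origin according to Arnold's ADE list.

A_3

The Hessian of f at 0 is [[2, 0], [0, 0]] with rank 1, so corank 1. A Groebner basis of the Jacobian ideal J(f) in C{x,y} is {y^3, x}; counting standard monomials gives mu = 3. Corank 1: A-series; mu = 3 gives A_3.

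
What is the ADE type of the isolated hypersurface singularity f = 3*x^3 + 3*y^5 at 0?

E_8

The Hessian of f at 0 has rank 0. Corank 2; j^3 = 3*x^3 is a perfect cube, so E-series; the 5-jet and mu = 8 give E_8.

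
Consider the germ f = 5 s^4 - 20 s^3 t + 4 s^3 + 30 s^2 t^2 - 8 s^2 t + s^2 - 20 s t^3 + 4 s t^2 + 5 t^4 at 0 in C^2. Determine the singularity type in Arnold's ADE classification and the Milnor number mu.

Type A_3, Milnor number mu = 3.

The Hessian of f at 0 is [[2, 0], [0, 0]] with rank 1, so corank 1. A Groebner basis of the Jacobian ideal J(f) in C{s,t} is {s^2, s*t, s/2 + t^2}; counting standard monomials gives mu = 3. Corank 1: A-series; mu = 3 gives A_3.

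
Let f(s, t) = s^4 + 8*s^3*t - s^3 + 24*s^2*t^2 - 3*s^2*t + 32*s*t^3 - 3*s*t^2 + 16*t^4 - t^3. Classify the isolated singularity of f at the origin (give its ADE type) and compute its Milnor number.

Type E_{6}, Milnor number mu = 6.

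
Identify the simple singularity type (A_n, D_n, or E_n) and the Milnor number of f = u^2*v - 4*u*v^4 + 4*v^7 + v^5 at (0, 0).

Type D_{6}, Milnor number mu = 6.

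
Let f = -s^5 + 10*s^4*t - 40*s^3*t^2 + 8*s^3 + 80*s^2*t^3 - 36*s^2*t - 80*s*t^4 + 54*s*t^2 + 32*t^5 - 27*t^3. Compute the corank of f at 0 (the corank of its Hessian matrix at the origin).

2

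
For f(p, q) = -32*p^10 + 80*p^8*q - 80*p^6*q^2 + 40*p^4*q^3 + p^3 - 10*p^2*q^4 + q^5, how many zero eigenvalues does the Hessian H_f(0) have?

2

Hessian at 0 has rank 0.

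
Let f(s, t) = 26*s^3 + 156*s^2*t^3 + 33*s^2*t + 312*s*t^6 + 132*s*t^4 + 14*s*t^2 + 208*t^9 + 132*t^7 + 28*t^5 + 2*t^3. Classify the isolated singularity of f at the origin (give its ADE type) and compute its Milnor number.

The Hessian of f at 0 has rank 0. Corank 2; j^3 = (2*s + t)*(13*s^2 + 10*s*t + 2*t^2) splits into three distinct lines over C (the quadratic factor has nonzero discriminant), so D_4.

Type D_4, Milnor number mu = 4.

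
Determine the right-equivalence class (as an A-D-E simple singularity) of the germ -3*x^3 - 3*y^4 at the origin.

The Hessian of f at 0 has rank 0. Corank 2; j^3 = -3*x^3 is a perfect cube, so E-series; the 4-jet and mu = 6 give E_6.

E_{6}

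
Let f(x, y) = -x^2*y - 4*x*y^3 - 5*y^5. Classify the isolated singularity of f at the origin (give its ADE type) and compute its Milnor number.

The Hessian of f at 0 has rank 0. Corank 2; j^3 = -x^2*y has shape L^2 M (L != M), so D-series; mu = 6 gives D_6.

Type D_6, Milnor number mu = 6.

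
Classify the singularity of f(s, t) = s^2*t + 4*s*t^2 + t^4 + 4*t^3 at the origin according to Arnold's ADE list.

The Hessian of f at 0 has rank 0. Corank 2; j^3 = t*(s + 2*t)^2 has shape L^2 M (L != M), so D-series; mu = 5 gives D_5.

D5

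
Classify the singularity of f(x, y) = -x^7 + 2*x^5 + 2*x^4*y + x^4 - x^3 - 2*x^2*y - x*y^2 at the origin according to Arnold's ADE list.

D_5

The Hessian of f at 0 has rank 0. Corank 2; j^3 = -x*(x + y)^2 has shape L^2 M (L != M), so D-series; mu = 5 gives D_5.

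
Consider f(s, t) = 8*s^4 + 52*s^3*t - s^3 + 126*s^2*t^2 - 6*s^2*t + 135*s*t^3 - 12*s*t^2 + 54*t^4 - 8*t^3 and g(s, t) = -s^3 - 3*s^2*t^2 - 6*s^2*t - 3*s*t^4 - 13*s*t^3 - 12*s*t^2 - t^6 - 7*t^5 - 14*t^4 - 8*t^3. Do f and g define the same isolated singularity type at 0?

Yes.

The Hessian of f at 0 is [[0, 0], [0, 0]] with rank 0, so corank 2. A Groebner basis of the Jacobian ideal J(f) in C{s,t} is {3*s^2/4 + 3*s*t + t^4 + t^3/4 + 3*t^2, s^3 - 21*s^2/2 - 42*s*t + 9*t^3/2 - 42*t^2, s^2*t + 15*s^2/4 + 15*s*t - 11*t^3/4 + 15*t^2, -s^2 + s*t^2 - 4*s*t + 5*t^3/3 - 4*t^2}; counting standard monomials gives mu = 7. Corank 2; j^3 = -(s + 2*t)^3 is a perfect cube, so E-series; the 4-jet and mu = 7 give E_7. The Hessian of g at 0 is [[0, 0], [0, 0]] with rank 0, so corank 2. A Groebner basis of the Jacobian ideal J(g) in C{s,t} is {-s^2 - 4*s*t + t^4 - t^3/3 - 4*t^2, s^3 + 10*s^2 + 40*s*t + 34*t^3/3 + 40*t^2, s^2*t - 11*s^2/3 - 44*s*t/3 - 47*t^3/9 - 44*t^2/3, s^2 + s*t^2 + 4*s*t + 7*t^3/3 + 4*t^2}; counting standard monomials gives mu = 7. Corank 2; j^3 = -(s + 2*t)^3 is a perfect cube, so E-series; the 4-jet and mu = 7 give E_7. Both have type E_7, hence right-equivalent.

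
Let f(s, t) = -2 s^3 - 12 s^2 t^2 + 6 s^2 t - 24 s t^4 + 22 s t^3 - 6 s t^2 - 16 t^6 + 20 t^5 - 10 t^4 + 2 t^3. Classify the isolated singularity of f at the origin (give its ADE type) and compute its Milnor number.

Type E_7, Milnor number mu = 7.

The Hessian of f at 0 has rank 0. Corank 2; j^3 = -2*(s - t)^3 is a perfect cube, so E-series; the 4-jet and mu = 7 give E_7.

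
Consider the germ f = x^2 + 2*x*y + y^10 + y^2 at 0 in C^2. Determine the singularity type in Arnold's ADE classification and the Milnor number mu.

Type A9, Milnor number mu = 9.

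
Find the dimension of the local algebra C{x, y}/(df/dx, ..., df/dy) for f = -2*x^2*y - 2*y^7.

The Hessian of f at 0 is [[0, 0], [0, 0]] with rank 0, so corank 2. A Groebner basis of the Jacobian ideal J(f) in C{x,y} is {x^2/7 + y^6, x^3, x*y}; counting standard monomials gives mu = 8. Corank 2; j^3 = -2*x^2*y has shape L^2 M (L != M), so D-series; mu = 8 gives D_8.

8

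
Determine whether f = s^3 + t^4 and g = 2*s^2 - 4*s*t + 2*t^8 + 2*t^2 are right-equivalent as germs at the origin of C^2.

No.

The Hessian of f at 0 has rank 0. Corank 2; j^3 = s^3 is a perfect cube, so E-series; the 4-jet and mu = 6 give E_6. The Hessian of g at 0 has rank 1. Corank 1: A-series; mu = 7 gives A_7. f is E_6 but g is A_7, hence not right-equivalent.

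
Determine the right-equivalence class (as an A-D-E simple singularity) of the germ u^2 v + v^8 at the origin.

The Hessian of f at 0 is [[0, 0], [0, 0]] with rank 0, so corank 2. A Groebner basis of the Jacobian ideal J(f) in C{u,v} is {u^2/8 + v^7, u^3, u*v}; counting standard monomials gives mu = 9. Corank 2; j^3 = u^2*v has shape L^2 M (L != M), so D-series; mu = 9 gives D_9.

D_9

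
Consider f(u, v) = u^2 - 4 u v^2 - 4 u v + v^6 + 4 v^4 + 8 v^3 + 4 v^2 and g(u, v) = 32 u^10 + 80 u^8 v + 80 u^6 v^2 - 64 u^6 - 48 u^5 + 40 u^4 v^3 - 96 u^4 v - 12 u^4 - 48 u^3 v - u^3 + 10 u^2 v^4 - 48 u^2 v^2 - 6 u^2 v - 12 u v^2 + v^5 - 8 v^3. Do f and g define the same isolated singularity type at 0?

No.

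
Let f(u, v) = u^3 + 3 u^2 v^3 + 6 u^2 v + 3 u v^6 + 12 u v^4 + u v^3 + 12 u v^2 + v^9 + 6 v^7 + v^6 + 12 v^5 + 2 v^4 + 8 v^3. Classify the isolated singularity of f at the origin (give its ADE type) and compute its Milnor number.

Type E_7, Milnor number mu = 7.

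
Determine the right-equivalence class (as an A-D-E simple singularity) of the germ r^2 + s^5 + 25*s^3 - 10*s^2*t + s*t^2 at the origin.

The Hessian of f at 0 has rank 1. Corank 2; j^3 = s*(5*s - t)^2 has shape L^2 M (L != M), so D-series; mu = 6 gives D_6.

D6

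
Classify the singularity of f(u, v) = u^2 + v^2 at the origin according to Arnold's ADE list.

A_{1}

The Hessian of f at 0 has rank 2. Corank 0: nondegenerate Morse point, so A_1.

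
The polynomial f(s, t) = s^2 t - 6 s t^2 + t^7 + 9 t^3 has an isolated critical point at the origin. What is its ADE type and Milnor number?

Type D8, Milnor number mu = 8.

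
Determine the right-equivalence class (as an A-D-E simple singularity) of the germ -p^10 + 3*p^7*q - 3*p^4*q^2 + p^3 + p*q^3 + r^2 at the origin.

E7

The Hessian of f at 0 has rank 1. Corank 2; j^3 = p^3 is a perfect cube, so E-series; the 4-jet and mu = 7 give E_7.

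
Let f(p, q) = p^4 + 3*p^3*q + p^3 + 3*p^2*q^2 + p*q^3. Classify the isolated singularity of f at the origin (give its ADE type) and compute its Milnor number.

Type E7, Milnor number mu = 7.

The Hessian of f at 0 has rank 0. Corank 2; j^3 = p^3 is a perfect cube, so E-series; the 4-jet and mu = 7 give E_7.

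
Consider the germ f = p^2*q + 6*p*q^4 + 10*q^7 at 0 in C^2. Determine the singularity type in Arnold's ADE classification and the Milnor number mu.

The Hessian of f at 0 is [[0, 0], [0, 0]] with rank 0, so corank 2. A Groebner basis of the Jacobian ideal J(f) in C{p,q} is {3*p^2/2 + p*q^3, p*q/3 + q^4, p^3, p^2*q}; counting standard monomials gives mu = 8. Corank 2; j^3 = p^2*q has shape L^2 M (L != M), so D-series; mu = 8 gives D_8.

Type D_8, Milnor number mu = 8.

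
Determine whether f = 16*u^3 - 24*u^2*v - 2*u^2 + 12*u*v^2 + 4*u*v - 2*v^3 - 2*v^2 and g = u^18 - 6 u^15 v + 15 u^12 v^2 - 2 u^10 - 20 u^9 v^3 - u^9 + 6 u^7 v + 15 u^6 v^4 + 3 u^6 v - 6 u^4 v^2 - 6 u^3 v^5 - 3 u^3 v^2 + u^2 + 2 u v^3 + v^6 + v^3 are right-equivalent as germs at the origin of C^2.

Yes.

The Hessian of f at 0 is [[-4, 4], [4, -4]] with rank 1, so corank 1. A Groebner basis of the Jacobian ideal J(f) in C{u,v} is {v^2, u - v}; counting standard monomials gives mu = 2. Corank 1: A-series; mu = 2 gives A_2. The Hessian of g at 0 is [[2, 0], [0, 0]] with rank 1, so corank 1. A Groebner basis of the Jacobian ideal J(g) in C{u,v} is {v^2, u}; counting standard monomials gives mu = 2. Corank 1: A-series; mu = 2 gives A_2. Both have type A_2, hence right-equivalent.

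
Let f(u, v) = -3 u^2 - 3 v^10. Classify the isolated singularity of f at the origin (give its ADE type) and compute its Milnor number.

The Hessian of f at 0 has rank 1. Corank 1: A-series; mu = 9 gives A_9.

Type A_{9}, Milnor number mu = 9.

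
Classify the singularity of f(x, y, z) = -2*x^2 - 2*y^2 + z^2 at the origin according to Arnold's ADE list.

The Hessian of f at 0 has rank 3. Corank 0: nondegenerate Morse point, so A_1.

A1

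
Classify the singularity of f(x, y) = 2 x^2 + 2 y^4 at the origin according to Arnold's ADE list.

A_{3}

The Hessian of f at 0 is [[4, 0], [0, 0]] with rank 1, so corank 1. A Groebner basis of the Jacobian ideal J(f) in C{x,y} is {y^3, x}; counting standard monomials gives mu = 3. Corank 1: A-series; mu = 3 gives A_3.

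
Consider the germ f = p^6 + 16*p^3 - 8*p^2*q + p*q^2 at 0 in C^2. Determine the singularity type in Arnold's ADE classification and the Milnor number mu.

The Hessian of f at 0 is [[0, 0], [0, 0]] with rank 0, so corank 2. A Groebner basis of the Jacobian ideal J(f) in C{p,q} is {-2048*p*q/3 + q^5 + 512*q^2/3, p*q^2 - q^3/4, p^2 - p*q/4}; counting standard monomials gives mu = 7. Corank 2; j^3 = p*(4*p - q)^2 has shape L^2 M (L != M), so D-series; mu = 7 gives D_7.

Type D_7, Milnor number mu = 7.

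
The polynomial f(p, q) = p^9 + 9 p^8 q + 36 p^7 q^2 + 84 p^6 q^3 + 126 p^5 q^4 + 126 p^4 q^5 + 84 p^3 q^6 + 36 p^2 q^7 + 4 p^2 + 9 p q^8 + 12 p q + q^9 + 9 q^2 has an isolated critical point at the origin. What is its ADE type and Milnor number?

Type A_{8}, Milnor number mu = 8.

The Hessian of f at 0 has rank 1. Corank 1: A-series; mu = 8 gives A_8.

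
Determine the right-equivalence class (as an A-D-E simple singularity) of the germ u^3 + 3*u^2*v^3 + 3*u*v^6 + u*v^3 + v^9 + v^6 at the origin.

E_7

The Hessian of f at 0 is [[0, 0], [0, 0]] with rank 0, so corank 2. A Groebner basis of the Jacobian ideal J(f) in C{u,v} is {u^3, u*v^2, 3*u^2 + v^3}; counting standard monomials gives mu = 7. Corank 2; j^3 = u^3 is a perfect cube, so E-series; the 4-jet and mu = 7 give E_7.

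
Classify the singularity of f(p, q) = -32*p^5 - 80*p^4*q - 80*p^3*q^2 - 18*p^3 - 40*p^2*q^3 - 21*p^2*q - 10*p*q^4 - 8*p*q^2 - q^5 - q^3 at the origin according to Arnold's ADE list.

The Hessian of f at 0 has rank 0. Corank 2; j^3 = -(2*p + q)*(3*p + q)^2 has shape L^2 M (L != M), so D-series; mu = 6 gives D_6.

D6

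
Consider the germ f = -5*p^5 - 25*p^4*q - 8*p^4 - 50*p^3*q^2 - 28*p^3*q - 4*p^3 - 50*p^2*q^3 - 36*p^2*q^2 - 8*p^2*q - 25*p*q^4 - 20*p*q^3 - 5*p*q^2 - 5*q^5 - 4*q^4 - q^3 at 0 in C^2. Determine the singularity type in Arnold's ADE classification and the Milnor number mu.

Type D_{6}, Milnor number mu = 6.

The Hessian of f at 0 has rank 0. Corank 2; j^3 = -(p + q)*(2*p + q)^2 has shape L^2 M (L != M), so D-series; mu = 6 gives D_6.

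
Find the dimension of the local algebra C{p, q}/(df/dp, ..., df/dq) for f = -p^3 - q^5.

8

The Hessian of f at 0 has rank 0. Corank 2; j^3 = -p^3 is a perfect cube, so E-series; the 5-jet and mu = 8 give E_8.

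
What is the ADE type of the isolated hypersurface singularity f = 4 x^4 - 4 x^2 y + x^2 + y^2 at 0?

The Hessian of f at 0 is [[2, 0], [0, 2]] with rank 2, so corank 0. A Groebner basis of the Jacobian ideal J(f) in C{x,y} is {x, y}; counting standard monomials gives mu = 1. Corank 0: nondegenerate Morse point, so A_1.

A1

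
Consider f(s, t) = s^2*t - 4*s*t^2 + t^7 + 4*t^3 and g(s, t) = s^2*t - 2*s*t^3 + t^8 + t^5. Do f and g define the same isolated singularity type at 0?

No.

The Hessian of f at 0 is [[0, 0], [0, 0]] with rank 0, so corank 2. A Groebner basis of the Jacobian ideal J(f) in C{s,t} is {s^2/7 + t^6 - 4*t^2/7, s^3 - 8*t^3, s*t - 2*t^2}; counting standard monomials gives mu = 8. Corank 2; j^3 = t*(s - 2*t)^2 has shape L^2 M (L != M), so D-series; mu = 8 gives D_8. The Hessian of g at 0 is [[0, 0], [0, 0]] with rank 0, so corank 2. A Groebner basis of the Jacobian ideal J(g) in C{s,t} is {s^4, s^3*t + s^2/8 - s*t^2/8, -s^3 + s^2*t^2, -s*t + t^3}; counting standard monomials gives mu = 9. Corank 2; j^3 = s^2*t has shape L^2 M (L != M), so D-series; mu = 9 gives D_9. f is D_8 but g is D_9, hence not right-equivalent.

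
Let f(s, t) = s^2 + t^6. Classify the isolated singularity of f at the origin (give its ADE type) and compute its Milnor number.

Type A5, Milnor number mu = 5.

The Hessian of f at 0 has rank 1. Corank 1: A-series; mu = 5 gives A_5.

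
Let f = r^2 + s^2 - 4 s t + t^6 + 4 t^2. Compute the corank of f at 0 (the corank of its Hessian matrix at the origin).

1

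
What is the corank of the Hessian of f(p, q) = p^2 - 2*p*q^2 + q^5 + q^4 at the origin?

1

Hessian at 0 has rank 1.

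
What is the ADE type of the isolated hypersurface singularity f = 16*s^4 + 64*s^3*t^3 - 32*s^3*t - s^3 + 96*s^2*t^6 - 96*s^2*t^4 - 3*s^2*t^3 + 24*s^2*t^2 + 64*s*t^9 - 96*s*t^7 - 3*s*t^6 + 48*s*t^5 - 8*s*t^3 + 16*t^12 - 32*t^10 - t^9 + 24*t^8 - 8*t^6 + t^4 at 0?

E6

The Hessian of f at 0 has rank 0. Corank 2; j^3 = -s^3 is a perfect cube, so E-series; the 4-jet and mu = 6 give E_6.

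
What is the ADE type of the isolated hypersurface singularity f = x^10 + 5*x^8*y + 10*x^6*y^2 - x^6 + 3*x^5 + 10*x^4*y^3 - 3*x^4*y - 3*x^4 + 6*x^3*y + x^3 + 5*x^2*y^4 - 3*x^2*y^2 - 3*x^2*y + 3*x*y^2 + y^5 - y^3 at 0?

E_{8}

The Hessian of f at 0 has rank 0. Corank 2; j^3 = (x - y)^3 is a perfect cube, so E-series; the 5-jet and mu = 8 give E_8.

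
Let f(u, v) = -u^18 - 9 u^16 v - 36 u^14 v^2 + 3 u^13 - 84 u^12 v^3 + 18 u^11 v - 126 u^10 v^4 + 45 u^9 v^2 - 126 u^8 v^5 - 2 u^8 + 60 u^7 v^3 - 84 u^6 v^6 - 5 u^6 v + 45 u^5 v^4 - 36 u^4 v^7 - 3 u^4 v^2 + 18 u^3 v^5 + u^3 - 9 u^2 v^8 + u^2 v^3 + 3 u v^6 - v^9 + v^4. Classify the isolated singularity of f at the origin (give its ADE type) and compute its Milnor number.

Type E_6, Milnor number mu = 6.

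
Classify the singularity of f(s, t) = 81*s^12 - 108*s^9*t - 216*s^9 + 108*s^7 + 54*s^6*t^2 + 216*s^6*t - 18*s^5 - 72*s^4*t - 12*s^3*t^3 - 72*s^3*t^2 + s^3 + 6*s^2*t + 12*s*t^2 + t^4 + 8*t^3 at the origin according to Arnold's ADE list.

E6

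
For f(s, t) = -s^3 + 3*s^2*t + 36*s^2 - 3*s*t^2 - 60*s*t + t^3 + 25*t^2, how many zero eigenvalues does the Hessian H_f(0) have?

1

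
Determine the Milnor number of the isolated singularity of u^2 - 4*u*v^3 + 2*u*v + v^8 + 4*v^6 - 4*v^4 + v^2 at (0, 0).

7

The Hessian of f at 0 is [[2, 2], [2, 2]] with rank 1, so corank 1. A Groebner basis of the Jacobian ideal J(f) in C{u,v} is {u^3 - 3*u*v^2 - u - v, u^2*v + 2*u*v^2 + u/2 + v/2, -u/2 + v^3 - v/2}; counting standard monomials gives mu = 7. Corank 1: A-series; mu = 7 gives A_7.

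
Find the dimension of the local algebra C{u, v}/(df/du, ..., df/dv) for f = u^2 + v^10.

9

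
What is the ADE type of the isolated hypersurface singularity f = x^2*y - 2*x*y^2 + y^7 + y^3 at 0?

D8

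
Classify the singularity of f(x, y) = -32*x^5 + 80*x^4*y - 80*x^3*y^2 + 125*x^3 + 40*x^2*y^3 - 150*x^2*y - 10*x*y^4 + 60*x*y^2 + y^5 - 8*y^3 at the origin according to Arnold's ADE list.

E_8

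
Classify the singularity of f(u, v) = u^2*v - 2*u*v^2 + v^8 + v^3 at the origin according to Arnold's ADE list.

The Hessian of f at 0 has rank 0. Corank 2; j^3 = v*(u - v)^2 has shape L^2 M (L != M), so D-series; mu = 9 gives D_9.

D_9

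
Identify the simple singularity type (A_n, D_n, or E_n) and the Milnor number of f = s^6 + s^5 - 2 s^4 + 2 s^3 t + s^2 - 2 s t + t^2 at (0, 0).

Type A_{4}, Milnor number mu = 4.

The Hessian of f at 0 is [[2, -2], [-2, 2]] with rank 1, so corank 1. A Groebner basis of the Jacobian ideal J(f) in C{s,t} is {-s + t^3 + t, s^2 - t^2, s*t - t^2}; counting standard monomials gives mu = 4. Corank 1: A-series; mu = 4 gives A_4.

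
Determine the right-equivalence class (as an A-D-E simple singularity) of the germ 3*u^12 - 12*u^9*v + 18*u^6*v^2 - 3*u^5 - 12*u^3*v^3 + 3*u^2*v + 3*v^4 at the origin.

The Hessian of f at 0 is [[0, 0], [0, 0]] with rank 0, so corank 2. A Groebner basis of the Jacobian ideal J(f) in C{u,v} is {u^3, u^2/4 + v^3, u*v}; counting standard monomials gives mu = 5. Corank 2; j^3 = 3*u^2*v has shape L^2 M (L != M), so D-series; mu = 5 gives D_5.

D_5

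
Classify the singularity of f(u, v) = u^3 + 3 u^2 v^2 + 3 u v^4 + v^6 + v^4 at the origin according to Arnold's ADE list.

The Hessian of f at 0 has rank 0. Corank 2; j^3 = u^3 is a perfect cube, so E-series; the 4-jet and mu = 6 give E_6.

E_{6}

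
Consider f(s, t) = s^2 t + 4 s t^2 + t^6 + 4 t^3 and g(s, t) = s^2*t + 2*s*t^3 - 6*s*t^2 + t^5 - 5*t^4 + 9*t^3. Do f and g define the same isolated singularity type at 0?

The Hessian of f at 0 is [[0, 0], [0, 0]] with rank 0, so corank 2. A Groebner basis of the Jacobian ideal J(f) in C{s,t} is {s^2/6 + t^5 - 2*t^2/3, s^3 + 8*t^3, s*t + 2*t^2}; counting standard monomials gives mu = 7. Corank 2; j^3 = t*(s + 2*t)^2 has shape L^2 M (L != M), so D-series; mu = 7 gives D_7. The Hessian of g at 0 is [[0, 0], [0, 0]] with rank 0, so corank 2. A Groebner basis of the Jacobian ideal J(g) in C{s,t} is {s*t^2 + 3*s*t - 9*t^2, s*t + t^3 - 3*t^2, s^2 - 10*s*t + 21*t^2}; counting standard monomials gives mu = 5. Corank 2; j^3 = t*(s - 3*t)^2 has shape L^2 M (L != M), so D-series; mu = 5 gives D_5. f is D_7 but g is D_5, hence not right-equivalent.

No.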